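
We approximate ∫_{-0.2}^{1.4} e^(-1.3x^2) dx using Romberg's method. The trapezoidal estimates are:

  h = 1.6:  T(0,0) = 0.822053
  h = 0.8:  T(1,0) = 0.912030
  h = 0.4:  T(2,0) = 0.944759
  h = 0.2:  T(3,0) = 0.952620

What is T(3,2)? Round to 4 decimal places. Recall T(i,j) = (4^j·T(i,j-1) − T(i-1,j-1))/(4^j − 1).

Richardson extrapolation on the trapezoidal column (denominator 4−1=3):
T(2,1) = (4·0.944759 − 0.912030) / 3 = 0.955669
T(3,1) = (4·0.952620 − 0.944759) / 3 = 0.955240
T(3,2) = (16·0.955240 − 0.955669) / 15 = 0.955211

0.9552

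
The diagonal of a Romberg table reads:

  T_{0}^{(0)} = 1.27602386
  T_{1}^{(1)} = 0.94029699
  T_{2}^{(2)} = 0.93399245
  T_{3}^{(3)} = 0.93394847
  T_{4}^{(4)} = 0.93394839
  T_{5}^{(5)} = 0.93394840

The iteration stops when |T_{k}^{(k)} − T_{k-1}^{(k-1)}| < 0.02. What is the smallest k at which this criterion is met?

|T_{1}^{(1)} − T_{0}^{(0)}| = 0.33572687 ≥ 0.02
|T_{2}^{(2)} − T_{1}^{(1)}| = 0.00630454 < 0.02

k = 2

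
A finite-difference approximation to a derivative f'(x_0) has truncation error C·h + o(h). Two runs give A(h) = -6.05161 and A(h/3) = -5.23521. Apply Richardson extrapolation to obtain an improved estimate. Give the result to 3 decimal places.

-4.827

Extrapolated value = (3·A(h/3) − A(h)) / (3 − 1)
= (3·(-5.23521) − (-6.05161)) / 2
= -9.65402 / 2 = -4.82701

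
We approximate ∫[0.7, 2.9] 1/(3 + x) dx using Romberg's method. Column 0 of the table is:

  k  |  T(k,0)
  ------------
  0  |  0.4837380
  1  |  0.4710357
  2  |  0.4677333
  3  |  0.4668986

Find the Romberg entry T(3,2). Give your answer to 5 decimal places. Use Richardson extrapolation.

0.46662

Richardson extrapolation on the trapezoidal column (denominator 4−1=3):
T(2,1) = (4·0.4677333 − 0.4710357) / 3 = 0.4666325
T(3,1) = 0.4668986 + (0.4668986 − 0.4677333)/3 = 0.4666204
T(3,2) = 0.4666204 + (0.4666204 − 0.4666325)/15 = 0.4666196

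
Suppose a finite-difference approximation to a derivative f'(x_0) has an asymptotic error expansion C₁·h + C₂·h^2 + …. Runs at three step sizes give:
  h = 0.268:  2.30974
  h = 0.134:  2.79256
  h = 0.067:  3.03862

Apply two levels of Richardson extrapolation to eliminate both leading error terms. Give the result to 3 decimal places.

First eliminate the h term (factor 2^1 = 2):
  B₁ = (2·2.79256 − 2.30974)/1 = 3.27538
  B₂ = (2·3.03862 − 2.79256)/1 = 3.28468
Then eliminate the h^2 term (factor 2^2 = 4):
  (4·3.28468 − 3.27538)/3 = 3.28778

3.288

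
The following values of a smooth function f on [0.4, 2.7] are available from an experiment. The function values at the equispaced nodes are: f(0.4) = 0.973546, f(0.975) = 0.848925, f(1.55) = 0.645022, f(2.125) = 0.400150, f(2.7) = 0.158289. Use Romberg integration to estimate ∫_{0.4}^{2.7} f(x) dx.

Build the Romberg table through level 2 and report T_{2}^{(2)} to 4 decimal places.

T_{0}^{(0)} (trapezoid, 1 panel, h=2.3000): 1.301610
T_{1}^{(0)} (trapezoid, 2 panels, h=1.1500): 1.392580
T_{2}^{(0)} (trapezoid, 4 panels, h=0.5750): 1.414508
T_{1}^{(1)} = 1.392580 + (1.392580 − 1.301610)/3 = 1.422903
T_{2}^{(1)} = 1.414508 + (1.414508 − 1.392580)/3 = 1.421817
T_{2}^{(2)} = 1.421817 + (1.421817 − 1.422903)/15 = 1.421745

1.4217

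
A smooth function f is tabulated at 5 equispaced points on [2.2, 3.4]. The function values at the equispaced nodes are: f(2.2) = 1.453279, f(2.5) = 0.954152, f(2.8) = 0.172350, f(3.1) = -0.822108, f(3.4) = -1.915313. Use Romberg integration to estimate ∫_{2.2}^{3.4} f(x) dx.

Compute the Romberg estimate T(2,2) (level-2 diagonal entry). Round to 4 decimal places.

0.0408

T(0,0) (trapezoid, 1 panel, h=1.2000): -0.277220
T(1,0) (trapezoid, 2 panels, h=0.6000): -0.035200
T(2,0) (trapezoid, 4 panels, h=0.3000): 0.022013
T(1,1) = -0.035200 + (-0.035200 − (-0.277220))/3 = 0.045473
T(2,1) = 0.022013 + (0.022013 − (-0.035200))/3 = 0.041084
T(2,2) = 0.041084 + (0.041084 − 0.045473)/15 = 0.040791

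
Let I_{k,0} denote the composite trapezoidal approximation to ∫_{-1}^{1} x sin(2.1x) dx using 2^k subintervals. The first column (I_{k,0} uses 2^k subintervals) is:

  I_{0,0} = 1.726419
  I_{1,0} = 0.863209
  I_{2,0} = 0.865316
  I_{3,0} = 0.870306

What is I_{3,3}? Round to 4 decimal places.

Richardson extrapolation on the trapezoidal column (denominator 4−1=3):
I_{1,1} = (4·0.863209 − 1.726419) / 3 = 0.575472
I_{2,1} = 0.865316 + (0.865316 − 0.863209)/3 = 0.866018
I_{3,1} = 0.870306 + (0.870306 − 0.865316)/3 = 0.871969
I_{2,2} = (16·0.866018 − 0.575472) / 15 = 0.885388
I_{3,2} = (16·0.871969 − 0.866018) / 15 = 0.872366
I_{3,3} = (64·0.872366 − 0.885388) / 63 = 0.872159

0.8722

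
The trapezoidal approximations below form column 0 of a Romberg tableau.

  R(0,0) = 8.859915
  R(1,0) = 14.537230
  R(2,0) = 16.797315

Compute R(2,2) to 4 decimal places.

R(1,1) = 14.537230 + (14.537230 − 8.859915)/3 = 16.429668
R(2,1) = 16.797315 + (16.797315 − 14.537230)/3 = 17.550677
R(2,2) = 17.550677 + (17.550677 − 16.429668)/15 = 17.625411

17.6254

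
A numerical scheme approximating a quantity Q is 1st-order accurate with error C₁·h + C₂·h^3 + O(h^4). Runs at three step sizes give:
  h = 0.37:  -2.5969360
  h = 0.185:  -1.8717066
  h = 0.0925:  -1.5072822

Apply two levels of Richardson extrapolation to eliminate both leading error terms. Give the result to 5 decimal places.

-1.14234

First eliminate the h term (factor 2^1 = 2):
  B₁ = (2·(-1.8717066) − (-2.5969360))/1 = -1.1464772
  B₂ = (2·(-1.5072822) − (-1.8717066))/1 = -1.1428578
Then eliminate the h^3 term (factor 2^3 = 8):
  (8·(-1.1428578) − (-1.1464772))/7 = -1.1423407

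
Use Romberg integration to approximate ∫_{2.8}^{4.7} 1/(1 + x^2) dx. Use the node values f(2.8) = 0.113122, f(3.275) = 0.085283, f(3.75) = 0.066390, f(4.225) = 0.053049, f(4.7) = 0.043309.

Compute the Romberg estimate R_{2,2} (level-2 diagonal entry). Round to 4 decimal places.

0.1334

R_{0,0} (trapezoid, 1 panel, h=1.9000): 0.148609
R_{1,0} (trapezoid, 2 panels, h=0.9500): 0.137375
R_{2,0} (trapezoid, 4 panels, h=0.4750): 0.134395
R_{1,1} = 0.137375 + (0.137375 − 0.148609)/3 = 0.133630
R_{2,1} = 0.134395 + (0.134395 − 0.137375)/3 = 0.133402
R_{2,2} = 0.133402 + (0.133402 − 0.133630)/15 = 0.133387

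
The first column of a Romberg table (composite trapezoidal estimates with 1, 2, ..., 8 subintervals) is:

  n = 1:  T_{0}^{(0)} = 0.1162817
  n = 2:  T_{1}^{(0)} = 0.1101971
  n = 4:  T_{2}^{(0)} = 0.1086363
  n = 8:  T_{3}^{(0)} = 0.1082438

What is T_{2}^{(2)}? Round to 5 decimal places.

0.10811

Richardson extrapolation on the trapezoidal column (denominator 4−1=3):
T_{1}^{(1)} = 0.1101971 + (0.1101971 − 0.1162817)/3 = 0.1081689
T_{2}^{(1)} = (4·0.1086363 − 0.1101971) / 3 = 0.1081160
T_{2}^{(2)} = (16·0.1081160 − 0.1081689) / 15 = 0.1081125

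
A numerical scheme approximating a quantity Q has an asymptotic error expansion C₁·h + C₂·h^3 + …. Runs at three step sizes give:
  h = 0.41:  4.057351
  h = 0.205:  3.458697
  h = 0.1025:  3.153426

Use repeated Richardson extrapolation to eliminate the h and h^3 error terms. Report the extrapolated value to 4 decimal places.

2.8465

First eliminate the h term (factor 2^1 = 2):
  B₁ = (2·3.458697 − 4.057351)/1 = 2.860043
  B₂ = (2·3.153426 − 3.458697)/1 = 2.848155
Then eliminate the h^3 term (factor 2^3 = 8):
  (8·2.848155 − 2.860043)/7 = 2.846457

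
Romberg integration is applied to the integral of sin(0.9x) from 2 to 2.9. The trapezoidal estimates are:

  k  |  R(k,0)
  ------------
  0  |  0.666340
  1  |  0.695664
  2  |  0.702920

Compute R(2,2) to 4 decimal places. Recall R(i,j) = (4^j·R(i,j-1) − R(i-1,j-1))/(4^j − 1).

0.7053

Richardson extrapolation on the trapezoidal column (denominator 4−1=3):
R(1,1) = 0.695664 + (0.695664 − 0.666340)/3 = 0.705439
R(2,1) = (4·0.702920 − 0.695664) / 3 = 0.705339
R(2,2) = (16·0.705339 − 0.705439) / 15 = 0.705332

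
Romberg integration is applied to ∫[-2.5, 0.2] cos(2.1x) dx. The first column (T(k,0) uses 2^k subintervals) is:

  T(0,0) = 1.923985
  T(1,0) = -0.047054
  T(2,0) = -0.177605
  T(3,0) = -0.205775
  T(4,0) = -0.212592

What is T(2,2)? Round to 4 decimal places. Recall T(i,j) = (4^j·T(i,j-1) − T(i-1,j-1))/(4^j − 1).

-0.1889

T(1,1) = (4·(-0.047054) − 1.923985) / 3 = -0.704067
T(2,1) = -0.177605 + (-0.177605 − (-0.047054))/3 = -0.221122
T(2,2) = (16·(-0.221122) − (-0.704067)) / 15 = -0.188926
(Column j=1 coincides with Simpson's rule on the same nodes.)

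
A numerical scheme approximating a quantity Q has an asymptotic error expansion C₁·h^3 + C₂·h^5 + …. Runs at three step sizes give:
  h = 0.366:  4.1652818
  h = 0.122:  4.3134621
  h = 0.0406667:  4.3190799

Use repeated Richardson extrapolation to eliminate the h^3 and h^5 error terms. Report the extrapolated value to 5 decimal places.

4.31930

First eliminate the h^3 term (factor 3^3 = 27):
  B₁ = (27·4.3134621 − 4.1652818)/26 = 4.3191613
  B₂ = (27·4.3190799 − 4.3134621)/26 = 4.3192960
Then eliminate the h^5 term (factor 3^5 = 243):
  (243·4.3192960 − 4.3191613)/242 = 4.3192966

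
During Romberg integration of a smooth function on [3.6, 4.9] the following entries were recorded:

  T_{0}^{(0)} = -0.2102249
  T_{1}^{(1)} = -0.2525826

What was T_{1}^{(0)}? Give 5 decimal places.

From T_{1}^{(1)} = (4·T_{1}^{(0)} − T_{0}^{(0)})/3, solve for T_{1}^{(0)}:
4·T_{1}^{(0)} = 3·(-0.2525826) + (-0.2102249) = -0.9679727
T_{1}^{(0)} = -0.2419932

-0.24199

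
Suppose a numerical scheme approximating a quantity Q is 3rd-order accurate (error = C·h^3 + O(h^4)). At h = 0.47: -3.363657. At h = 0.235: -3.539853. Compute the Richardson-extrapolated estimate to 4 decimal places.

-3.5650

The leading error scales as h^3; refining by a factor of 2 reduces it by 2^3 = 8.
Extrapolated value = (8·A(h/2) − A(h)) / (8 − 1)
= (8·(-3.539853) − (-3.363657)) / 7
= -24.955167 / 7 = -3.565024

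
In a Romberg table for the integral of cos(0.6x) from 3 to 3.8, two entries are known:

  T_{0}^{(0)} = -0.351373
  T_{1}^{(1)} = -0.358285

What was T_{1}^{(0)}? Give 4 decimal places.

-0.3566

From T_{1}^{(1)} = (4·T_{1}^{(0)} − T_{0}^{(0)})/3, solve for T_{1}^{(0)}:
4·T_{1}^{(0)} = 3·(-0.358285) + (-0.351373) = -1.426228
T_{1}^{(0)} = -0.356557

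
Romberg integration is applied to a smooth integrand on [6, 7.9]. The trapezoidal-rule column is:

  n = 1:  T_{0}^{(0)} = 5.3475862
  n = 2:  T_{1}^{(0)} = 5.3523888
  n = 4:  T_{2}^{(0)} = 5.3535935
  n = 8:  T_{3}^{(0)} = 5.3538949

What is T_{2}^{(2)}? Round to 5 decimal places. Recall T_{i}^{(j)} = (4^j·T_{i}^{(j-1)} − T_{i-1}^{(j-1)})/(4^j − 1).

5.35400

Richardson extrapolation on the trapezoidal column (denominator 4−1=3):
T_{1}^{(1)} = (4·5.3523888 − 5.3475862) / 3 = 5.3539897
T_{2}^{(1)} = (4·5.3535935 − 5.3523888) / 3 = 5.3539951
T_{2}^{(2)} = 5.3539951 + (5.3539951 − 5.3539897)/15 = 5.3539955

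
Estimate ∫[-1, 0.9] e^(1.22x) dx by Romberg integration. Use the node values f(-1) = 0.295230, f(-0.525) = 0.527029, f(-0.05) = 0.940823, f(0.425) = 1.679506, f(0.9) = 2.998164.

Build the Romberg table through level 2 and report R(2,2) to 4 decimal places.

2.2157

R(0,0) (trapezoid, 1 panel, h=1.9000): 3.128724
R(1,0) (trapezoid, 2 panels, h=0.9500): 2.458144
R(2,0) (trapezoid, 4 panels, h=0.4750): 2.277176
R(1,1) = 2.458144 + (2.458144 − 3.128724)/3 = 2.234617
R(2,1) = 2.277176 + (2.277176 − 2.458144)/3 = 2.216853
R(2,2) = 2.216853 + (2.216853 − 2.234617)/15 = 2.215669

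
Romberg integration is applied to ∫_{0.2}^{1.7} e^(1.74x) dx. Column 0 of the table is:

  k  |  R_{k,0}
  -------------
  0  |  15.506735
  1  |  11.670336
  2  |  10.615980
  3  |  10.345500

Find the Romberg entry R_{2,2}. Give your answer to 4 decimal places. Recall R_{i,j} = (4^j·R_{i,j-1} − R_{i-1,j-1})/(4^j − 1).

10.2561

R_{1,1} = 11.670336 + (11.670336 − 15.506735)/3 = 10.391536
R_{2,1} = 10.615980 + (10.615980 − 11.670336)/3 = 10.264528
R_{2,2} = 10.264528 + (10.264528 − 10.391536)/15 = 10.256061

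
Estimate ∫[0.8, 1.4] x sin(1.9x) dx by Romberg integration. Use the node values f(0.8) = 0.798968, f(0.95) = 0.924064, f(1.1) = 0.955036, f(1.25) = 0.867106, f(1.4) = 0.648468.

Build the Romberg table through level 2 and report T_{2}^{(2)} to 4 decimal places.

T_{0}^{(0)} (trapezoid, 1 panel, h=0.6000): 0.434231
T_{1}^{(0)} (trapezoid, 2 panels, h=0.3000): 0.503626
T_{2}^{(0)} (trapezoid, 4 panels, h=0.1500): 0.520489
T_{1}^{(1)} = 0.503626 + (0.503626 − 0.434231)/3 = 0.526758
T_{2}^{(1)} = 0.520489 + (0.520489 − 0.503626)/3 = 0.526110
T_{2}^{(2)} = 0.526110 + (0.526110 − 0.526758)/15 = 0.526067

0.5261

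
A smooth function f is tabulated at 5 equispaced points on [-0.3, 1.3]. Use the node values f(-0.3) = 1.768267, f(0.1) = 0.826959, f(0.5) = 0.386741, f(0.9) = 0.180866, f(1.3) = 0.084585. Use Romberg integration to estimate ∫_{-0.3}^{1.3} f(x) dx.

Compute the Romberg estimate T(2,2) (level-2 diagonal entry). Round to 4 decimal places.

T(0,0) (trapezoid, 1 panel, h=1.6000): 1.482282
T(1,0) (trapezoid, 2 panels, h=0.8000): 1.050534
T(2,0) (trapezoid, 4 panels, h=0.4000): 0.928397
T(1,1) = 1.050534 + (1.050534 − 1.482282)/3 = 0.906618
T(2,1) = 0.928397 + (0.928397 − 1.050534)/3 = 0.887685
T(2,2) = 0.887685 + (0.887685 − 0.906618)/15 = 0.886423

0.8864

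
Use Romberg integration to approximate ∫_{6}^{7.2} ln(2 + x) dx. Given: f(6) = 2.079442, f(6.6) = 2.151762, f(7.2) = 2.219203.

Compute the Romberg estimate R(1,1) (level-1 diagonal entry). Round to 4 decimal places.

2.5811

R(0,0) (trapezoid, 1 panel, h=1.2000): 2.579187
R(1,0) (trapezoid, 2 panels, h=0.6000): 2.580651
R(1,1) = 2.580651 + (2.580651 − 2.579187)/3 = 2.581139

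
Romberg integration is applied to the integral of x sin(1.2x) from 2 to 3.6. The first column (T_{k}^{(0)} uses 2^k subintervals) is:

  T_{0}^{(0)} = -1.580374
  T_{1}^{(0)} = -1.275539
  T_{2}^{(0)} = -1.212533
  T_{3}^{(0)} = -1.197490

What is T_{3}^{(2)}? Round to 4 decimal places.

Richardson extrapolation on the trapezoidal column (denominator 4−1=3):
T_{2}^{(1)} = (4·(-1.212533) − (-1.275539)) / 3 = -1.191531
T_{3}^{(1)} = (4·(-1.197490) − (-1.212533)) / 3 = -1.192476
T_{3}^{(2)} = (16·(-1.192476) − (-1.191531)) / 15 = -1.192539
(Column j=1 coincides with Simpson's rule on the same nodes.)

-1.1925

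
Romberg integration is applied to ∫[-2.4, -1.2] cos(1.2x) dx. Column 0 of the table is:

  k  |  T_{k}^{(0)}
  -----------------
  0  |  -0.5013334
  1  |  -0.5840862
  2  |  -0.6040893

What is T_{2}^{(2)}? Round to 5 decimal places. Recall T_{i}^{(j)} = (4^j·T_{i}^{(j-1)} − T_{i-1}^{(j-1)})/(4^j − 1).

-0.61070

Richardson extrapolation on the trapezoidal column (denominator 4−1=3):
T_{1}^{(1)} = -0.5840862 + (-0.5840862 − (-0.5013334))/3 = -0.6116705
T_{2}^{(1)} = (4·(-0.6040893) − (-0.5840862)) / 3 = -0.6107570
T_{2}^{(2)} = (16·(-0.6107570) − (-0.6116705)) / 15 = -0.6106961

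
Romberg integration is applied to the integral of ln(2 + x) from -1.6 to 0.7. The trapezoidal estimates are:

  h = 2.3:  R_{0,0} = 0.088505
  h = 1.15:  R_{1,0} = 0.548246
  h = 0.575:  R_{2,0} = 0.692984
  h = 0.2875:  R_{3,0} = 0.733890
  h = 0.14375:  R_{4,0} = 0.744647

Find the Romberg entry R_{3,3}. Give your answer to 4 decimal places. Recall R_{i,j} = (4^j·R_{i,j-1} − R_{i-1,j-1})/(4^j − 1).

0.7480

R_{1,1} = 0.548246 + (0.548246 − 0.088505)/3 = 0.701493
R_{2,1} = 0.692984 + (0.692984 − 0.548246)/3 = 0.741230
R_{3,1} = 0.733890 + (0.733890 − 0.692984)/3 = 0.747525
R_{2,2} = 0.741230 + (0.741230 − 0.701493)/15 = 0.743879
R_{3,2} = 0.747525 + (0.747525 − 0.741230)/15 = 0.747945
R_{3,3} = 0.747945 + (0.747945 − 0.743879)/63 = 0.748010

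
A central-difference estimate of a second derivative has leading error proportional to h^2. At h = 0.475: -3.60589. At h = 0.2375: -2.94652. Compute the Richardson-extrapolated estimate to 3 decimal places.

-2.727

The leading error scales as h^2; refining by a factor of 2 reduces it by 2^2 = 4.
Extrapolated value = (4·A(h/2) − A(h)) / (4 − 1)
= (4·(-2.94652) − (-3.60589)) / 3
= -8.18019 / 3 = -2.72673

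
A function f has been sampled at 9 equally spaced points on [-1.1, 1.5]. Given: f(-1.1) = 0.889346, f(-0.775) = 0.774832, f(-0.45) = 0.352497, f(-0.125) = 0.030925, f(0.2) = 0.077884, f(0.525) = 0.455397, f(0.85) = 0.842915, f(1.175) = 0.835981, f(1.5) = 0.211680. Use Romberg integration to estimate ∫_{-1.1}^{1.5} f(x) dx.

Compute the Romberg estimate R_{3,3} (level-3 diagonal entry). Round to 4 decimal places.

1.3028

R_{0,0} (trapezoid, 1 panel, h=2.6000): 1.431334
R_{1,0} (trapezoid, 2 panels, h=1.3000): 0.816916
R_{2,0} (trapezoid, 4 panels, h=0.6500): 1.185476
R_{3,0} (trapezoid, 8 panels, h=0.3250): 1.274307
R_{1,1} = 0.816916 + (0.816916 − 1.431334)/3 = 0.612110
R_{2,1} = 1.185476 + (1.185476 − 0.816916)/3 = 1.308329
R_{3,1} = 1.274307 + (1.274307 − 1.185476)/3 = 1.303917
R_{2,2} = 1.308329 + (1.308329 − 0.612110)/15 = 1.354744
R_{3,2} = 1.303917 + (1.303917 − 1.308329)/15 = 1.303623
R_{3,3} = 1.303623 + (1.303623 − 1.354744)/63 = 1.302812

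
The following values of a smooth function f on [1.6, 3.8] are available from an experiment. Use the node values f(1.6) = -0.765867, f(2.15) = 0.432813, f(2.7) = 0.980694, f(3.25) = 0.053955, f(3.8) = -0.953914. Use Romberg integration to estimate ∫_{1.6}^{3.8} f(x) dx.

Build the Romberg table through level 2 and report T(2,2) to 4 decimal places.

0.3742

T(0,0) (trapezoid, 1 panel, h=2.2000): -1.891759
T(1,0) (trapezoid, 2 panels, h=1.1000): 0.132884
T(2,0) (trapezoid, 4 panels, h=0.5500): 0.334164
T(1,1) = 0.132884 + (0.132884 − (-1.891759))/3 = 0.807765
T(2,1) = 0.334164 + (0.334164 − 0.132884)/3 = 0.401257
T(2,2) = 0.401257 + (0.401257 − 0.807765)/15 = 0.374156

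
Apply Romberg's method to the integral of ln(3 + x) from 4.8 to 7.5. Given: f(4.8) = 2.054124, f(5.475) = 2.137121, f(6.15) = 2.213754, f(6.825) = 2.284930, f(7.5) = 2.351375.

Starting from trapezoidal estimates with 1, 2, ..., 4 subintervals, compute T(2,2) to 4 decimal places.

T(0,0) (trapezoid, 1 panel, h=2.7000): 5.947424
T(1,0) (trapezoid, 2 panels, h=1.3500): 5.962280
T(2,0) (trapezoid, 4 panels, h=0.6750): 5.966024
T(1,1) = 5.962280 + (5.962280 − 5.947424)/3 = 5.967232
T(2,1) = 5.966024 + (5.966024 − 5.962280)/3 = 5.967272
T(2,2) = 5.967272 + (5.967272 − 5.967232)/15 = 5.967275

5.9673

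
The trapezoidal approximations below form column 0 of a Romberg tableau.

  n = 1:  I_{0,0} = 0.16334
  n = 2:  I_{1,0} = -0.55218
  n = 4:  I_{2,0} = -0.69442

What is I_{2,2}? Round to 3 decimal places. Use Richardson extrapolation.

Richardson extrapolation on the trapezoidal column (denominator 4−1=3):
I_{1,1} = -0.55218 + (-0.55218 − 0.16334)/3 = -0.79069
I_{2,1} = -0.69442 + (-0.69442 − (-0.55218))/3 = -0.74183
I_{2,2} = -0.74183 + (-0.74183 − (-0.79069))/15 = -0.73857

-0.739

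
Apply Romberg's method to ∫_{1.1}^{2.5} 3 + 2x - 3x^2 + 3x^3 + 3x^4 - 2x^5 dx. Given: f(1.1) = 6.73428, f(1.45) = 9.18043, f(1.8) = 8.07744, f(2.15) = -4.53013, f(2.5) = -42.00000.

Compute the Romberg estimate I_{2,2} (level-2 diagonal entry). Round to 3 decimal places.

I_{0,0} (trapezoid, 1 panel, h=1.4000): -24.68600
I_{1,0} (trapezoid, 2 panels, h=0.7000): -6.68879
I_{2,0} (trapezoid, 4 panels, h=0.3500): -1.71679
I_{1,1} = -6.68879 + (-6.68879 − (-24.68600))/3 = -0.68972
I_{2,1} = -1.71679 + (-1.71679 − (-6.68879))/3 = -0.05946
I_{2,2} = -0.05946 + (-0.05946 − (-0.68972))/15 = -0.01744

-0.017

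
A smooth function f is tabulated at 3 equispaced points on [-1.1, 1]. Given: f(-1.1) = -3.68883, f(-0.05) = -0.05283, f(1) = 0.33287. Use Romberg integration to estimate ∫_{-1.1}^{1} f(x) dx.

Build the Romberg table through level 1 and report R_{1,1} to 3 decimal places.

R_{0,0} (trapezoid, 1 panel, h=2.1000): -3.52376
R_{1,0} (trapezoid, 2 panels, h=1.0500): -1.81735
R_{1,1} = -1.81735 + (-1.81735 − (-3.52376))/3 = -1.24855

-1.249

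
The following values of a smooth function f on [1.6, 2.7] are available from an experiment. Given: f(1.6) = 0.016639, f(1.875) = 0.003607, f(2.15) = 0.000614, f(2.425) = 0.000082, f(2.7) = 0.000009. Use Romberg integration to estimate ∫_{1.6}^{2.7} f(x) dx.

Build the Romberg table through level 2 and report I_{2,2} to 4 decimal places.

I_{0,0} (trapezoid, 1 panel, h=1.1000): 0.009156
I_{1,0} (trapezoid, 2 panels, h=0.5500): 0.004916
I_{2,0} (trapezoid, 4 panels, h=0.2750): 0.003472
I_{1,1} = 0.004916 + (0.004916 − 0.009156)/3 = 0.003503
I_{2,1} = 0.003472 + (0.003472 − 0.004916)/3 = 0.002991
I_{2,2} = 0.002991 + (0.002991 − 0.003503)/15 = 0.002957

0.0030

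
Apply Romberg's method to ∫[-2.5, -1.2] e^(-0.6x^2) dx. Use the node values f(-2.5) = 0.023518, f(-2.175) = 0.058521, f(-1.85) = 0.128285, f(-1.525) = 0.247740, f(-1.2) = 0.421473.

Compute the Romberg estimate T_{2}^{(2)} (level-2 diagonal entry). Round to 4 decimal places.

0.2088

T_{0}^{(0)} (trapezoid, 1 panel, h=1.3000): 0.289244
T_{1}^{(0)} (trapezoid, 2 panels, h=0.6500): 0.228007
T_{2}^{(0)} (trapezoid, 4 panels, h=0.3250): 0.213538
T_{1}^{(1)} = 0.228007 + (0.228007 − 0.289244)/3 = 0.207595
T_{2}^{(1)} = 0.213538 + (0.213538 − 0.228007)/3 = 0.208715
T_{2}^{(2)} = 0.208715 + (0.208715 − 0.207595)/15 = 0.208790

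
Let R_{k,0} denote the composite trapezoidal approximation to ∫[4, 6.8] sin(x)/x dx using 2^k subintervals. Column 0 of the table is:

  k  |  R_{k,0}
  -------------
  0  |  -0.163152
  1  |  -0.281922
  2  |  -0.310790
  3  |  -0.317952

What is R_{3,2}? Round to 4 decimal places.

R_{2,1} = (4·(-0.310790) − (-0.281922)) / 3 = -0.320413
R_{3,1} = (4·(-0.317952) − (-0.310790)) / 3 = -0.320339
R_{3,2} = -0.320339 + (-0.320339 − (-0.320413))/15 = -0.320334

-0.3203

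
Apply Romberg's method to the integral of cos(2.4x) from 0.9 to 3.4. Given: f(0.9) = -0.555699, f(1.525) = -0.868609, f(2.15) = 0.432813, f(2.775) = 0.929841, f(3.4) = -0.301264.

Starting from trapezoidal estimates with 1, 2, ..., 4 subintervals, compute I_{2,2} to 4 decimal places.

0.0321

I_{0,0} (trapezoid, 1 panel, h=2.5000): -1.071204
I_{1,0} (trapezoid, 2 panels, h=1.2500): 0.005414
I_{2,0} (trapezoid, 4 panels, h=0.6250): 0.040977
I_{1,1} = 0.005414 + (0.005414 − (-1.071204))/3 = 0.364287
I_{2,1} = 0.040977 + (0.040977 − 0.005414)/3 = 0.052831
I_{2,2} = 0.052831 + (0.052831 − 0.364287)/15 = 0.032067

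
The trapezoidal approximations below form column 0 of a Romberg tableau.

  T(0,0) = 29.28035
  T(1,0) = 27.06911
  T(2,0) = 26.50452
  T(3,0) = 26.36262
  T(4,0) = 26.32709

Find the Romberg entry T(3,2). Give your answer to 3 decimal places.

26.315

T(2,1) = 26.50452 + (26.50452 − 27.06911)/3 = 26.31632
T(3,1) = (4·26.36262 − 26.50452) / 3 = 26.31532
T(3,2) = (16·26.31532 − 26.31632) / 15 = 26.31525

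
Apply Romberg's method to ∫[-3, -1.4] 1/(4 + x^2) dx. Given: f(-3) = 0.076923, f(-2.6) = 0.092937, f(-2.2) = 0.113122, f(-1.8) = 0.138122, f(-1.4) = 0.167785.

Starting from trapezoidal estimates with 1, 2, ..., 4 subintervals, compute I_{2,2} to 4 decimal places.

0.1860

I_{0,0} (trapezoid, 1 panel, h=1.6000): 0.195766
I_{1,0} (trapezoid, 2 panels, h=0.8000): 0.188381
I_{2,0} (trapezoid, 4 panels, h=0.4000): 0.186614
I_{1,1} = 0.188381 + (0.188381 − 0.195766)/3 = 0.185919
I_{2,1} = 0.186614 + (0.186614 − 0.188381)/3 = 0.186025
I_{2,2} = 0.186025 + (0.186025 − 0.185919)/15 = 0.186032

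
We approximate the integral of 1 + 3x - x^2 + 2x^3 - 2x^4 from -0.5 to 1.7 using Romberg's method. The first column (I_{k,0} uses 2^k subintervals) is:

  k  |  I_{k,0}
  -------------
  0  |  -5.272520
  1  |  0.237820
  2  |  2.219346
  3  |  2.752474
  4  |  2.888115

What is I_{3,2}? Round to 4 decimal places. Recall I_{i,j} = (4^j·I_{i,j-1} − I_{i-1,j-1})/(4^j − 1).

2.9335

Richardson extrapolation on the trapezoidal column (denominator 4−1=3):
I_{2,1} = 2.219346 + (2.219346 − 0.237820)/3 = 2.879855
I_{3,1} = 2.752474 + (2.752474 − 2.219346)/3 = 2.930183
I_{3,2} = (16·2.930183 − 2.879855) / 15 = 2.933538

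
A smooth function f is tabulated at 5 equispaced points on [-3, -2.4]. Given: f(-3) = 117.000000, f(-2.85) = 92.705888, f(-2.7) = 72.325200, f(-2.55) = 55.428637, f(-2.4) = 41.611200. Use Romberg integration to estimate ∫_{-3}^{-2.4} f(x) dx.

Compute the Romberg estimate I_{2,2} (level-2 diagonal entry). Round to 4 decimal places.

I_{0,0} (trapezoid, 1 panel, h=0.6000): 47.583360
I_{1,0} (trapezoid, 2 panels, h=0.3000): 45.489240
I_{2,0} (trapezoid, 4 panels, h=0.1500): 44.964799
I_{1,1} = 45.489240 + (45.489240 − 47.583360)/3 = 44.791200
I_{2,1} = 44.964799 + (44.964799 − 45.489240)/3 = 44.789985
I_{2,2} = 44.789985 + (44.789985 − 44.791200)/15 = 44.789904

44.7899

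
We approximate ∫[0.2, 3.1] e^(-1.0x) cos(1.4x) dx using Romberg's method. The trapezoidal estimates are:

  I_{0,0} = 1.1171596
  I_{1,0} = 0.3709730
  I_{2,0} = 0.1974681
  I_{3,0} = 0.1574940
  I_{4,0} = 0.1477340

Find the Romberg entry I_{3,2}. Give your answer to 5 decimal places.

Richardson extrapolation on the trapezoidal column (denominator 4−1=3):
I_{2,1} = 0.1974681 + (0.1974681 − 0.3709730)/3 = 0.1396331
I_{3,1} = (4·0.1574940 − 0.1974681) / 3 = 0.1441693
I_{3,2} = (16·0.1441693 − 0.1396331) / 15 = 0.1444717

0.14447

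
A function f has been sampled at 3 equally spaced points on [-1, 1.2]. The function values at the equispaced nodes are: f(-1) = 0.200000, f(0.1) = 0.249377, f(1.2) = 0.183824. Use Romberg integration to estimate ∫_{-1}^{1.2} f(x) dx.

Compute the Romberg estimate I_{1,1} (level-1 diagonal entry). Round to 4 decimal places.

0.5065

I_{0,0} (trapezoid, 1 panel, h=2.2000): 0.422206
I_{1,0} (trapezoid, 2 panels, h=1.1000): 0.485418
I_{1,1} = 0.485418 + (0.485418 − 0.422206)/3 = 0.506489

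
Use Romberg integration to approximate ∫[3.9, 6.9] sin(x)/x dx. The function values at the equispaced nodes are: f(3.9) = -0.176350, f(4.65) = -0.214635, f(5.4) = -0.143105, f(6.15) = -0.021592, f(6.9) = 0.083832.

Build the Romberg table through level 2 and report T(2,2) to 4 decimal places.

T(0,0) (trapezoid, 1 panel, h=3.0000): -0.138777
T(1,0) (trapezoid, 2 panels, h=1.5000): -0.284046
T(2,0) (trapezoid, 4 panels, h=0.7500): -0.319193
T(1,1) = -0.284046 + (-0.284046 − (-0.138777))/3 = -0.332469
T(2,1) = -0.319193 + (-0.319193 − (-0.284046))/3 = -0.330909
T(2,2) = -0.330909 + (-0.330909 − (-0.332469))/15 = -0.330805

-0.3308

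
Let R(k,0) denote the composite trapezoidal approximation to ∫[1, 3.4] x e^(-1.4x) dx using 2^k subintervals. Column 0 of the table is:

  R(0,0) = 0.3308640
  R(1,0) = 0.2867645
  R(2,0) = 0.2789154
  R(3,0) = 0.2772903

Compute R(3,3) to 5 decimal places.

R(1,1) = (4·0.2867645 − 0.3308640) / 3 = 0.2720647
R(2,1) = (4·0.2789154 − 0.2867645) / 3 = 0.2762990
R(3,1) = (4·0.2772903 − 0.2789154) / 3 = 0.2767486
R(2,2) = 0.2762990 + (0.2762990 − 0.2720647)/15 = 0.2765813
R(3,2) = 0.2767486 + (0.2767486 − 0.2762990)/15 = 0.2767786
R(3,3) = 0.2767786 + (0.2767786 − 0.2765813)/63 = 0.2767817

0.27678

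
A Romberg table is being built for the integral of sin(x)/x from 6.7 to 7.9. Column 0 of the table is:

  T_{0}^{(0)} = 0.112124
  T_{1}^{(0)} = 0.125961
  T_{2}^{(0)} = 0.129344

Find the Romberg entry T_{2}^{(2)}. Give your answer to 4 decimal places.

0.1305

T_{1}^{(1)} = (4·0.125961 − 0.112124) / 3 = 0.130573
T_{2}^{(1)} = 0.129344 + (0.129344 − 0.125961)/3 = 0.130472
T_{2}^{(2)} = 0.130472 + (0.130472 − 0.130573)/15 = 0.130465
(Column j=1 coincides with Simpson's rule on the same nodes.)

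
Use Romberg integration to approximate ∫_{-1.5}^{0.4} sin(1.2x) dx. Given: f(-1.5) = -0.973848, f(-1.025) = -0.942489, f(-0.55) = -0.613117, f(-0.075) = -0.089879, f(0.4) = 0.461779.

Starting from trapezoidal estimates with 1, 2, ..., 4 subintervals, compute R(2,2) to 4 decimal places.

-0.9284

R(0,0) (trapezoid, 1 panel, h=1.9000): -0.486466
R(1,0) (trapezoid, 2 panels, h=0.9500): -0.825694
R(2,0) (trapezoid, 4 panels, h=0.4750): -0.903222
R(1,1) = -0.825694 + (-0.825694 − (-0.486466))/3 = -0.938770
R(2,1) = -0.903222 + (-0.903222 − (-0.825694))/3 = -0.929065
R(2,2) = -0.929065 + (-0.929065 − (-0.938770))/15 = -0.928418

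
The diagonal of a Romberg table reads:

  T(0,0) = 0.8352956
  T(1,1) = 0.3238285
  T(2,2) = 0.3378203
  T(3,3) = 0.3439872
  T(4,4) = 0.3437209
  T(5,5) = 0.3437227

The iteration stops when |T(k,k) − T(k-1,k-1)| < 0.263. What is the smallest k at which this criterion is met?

|T(1,1) − T(0,0)| = 0.5114671 ≥ 0.263
|T(2,2) − T(1,1)| = 0.0139918 < 0.263

k = 2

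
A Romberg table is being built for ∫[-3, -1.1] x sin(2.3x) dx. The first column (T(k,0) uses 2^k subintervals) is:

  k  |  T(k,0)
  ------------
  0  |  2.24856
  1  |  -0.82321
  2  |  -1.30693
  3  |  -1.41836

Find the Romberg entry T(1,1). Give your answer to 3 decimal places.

-1.847

T(1,1) = -0.82321 + (-0.82321 − 2.24856)/3 = -1.84713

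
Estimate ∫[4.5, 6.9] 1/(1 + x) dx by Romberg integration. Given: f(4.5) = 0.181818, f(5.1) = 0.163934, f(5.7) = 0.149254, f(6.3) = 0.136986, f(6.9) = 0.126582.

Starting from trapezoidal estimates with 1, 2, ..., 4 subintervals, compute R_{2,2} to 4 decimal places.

0.3621

R_{0,0} (trapezoid, 1 panel, h=2.4000): 0.370080
R_{1,0} (trapezoid, 2 panels, h=1.2000): 0.364145
R_{2,0} (trapezoid, 4 panels, h=0.6000): 0.362624
R_{1,1} = 0.364145 + (0.364145 − 0.370080)/3 = 0.362167
R_{2,1} = 0.362624 + (0.362624 − 0.364145)/3 = 0.362117
R_{2,2} = 0.362117 + (0.362117 − 0.362167)/15 = 0.362114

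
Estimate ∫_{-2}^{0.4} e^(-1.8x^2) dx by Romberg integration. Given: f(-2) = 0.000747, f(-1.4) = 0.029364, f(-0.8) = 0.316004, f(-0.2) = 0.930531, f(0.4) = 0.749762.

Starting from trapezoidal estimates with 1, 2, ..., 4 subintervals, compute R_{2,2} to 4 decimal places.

1.0603

R_{0,0} (trapezoid, 1 panel, h=2.4000): 0.900611
R_{1,0} (trapezoid, 2 panels, h=1.2000): 0.829510
R_{2,0} (trapezoid, 4 panels, h=0.6000): 0.990692
R_{1,1} = 0.829510 + (0.829510 − 0.900611)/3 = 0.805810
R_{2,1} = 0.990692 + (0.990692 − 0.829510)/3 = 1.044419
R_{2,2} = 1.044419 + (1.044419 − 0.805810)/15 = 1.060326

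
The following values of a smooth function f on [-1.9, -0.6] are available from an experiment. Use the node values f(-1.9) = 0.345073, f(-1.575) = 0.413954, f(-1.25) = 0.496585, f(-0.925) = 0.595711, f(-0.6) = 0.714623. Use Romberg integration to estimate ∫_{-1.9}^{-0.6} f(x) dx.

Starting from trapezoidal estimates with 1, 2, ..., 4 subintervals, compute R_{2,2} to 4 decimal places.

R_{0,0} (trapezoid, 1 panel, h=1.3000): 0.688802
R_{1,0} (trapezoid, 2 panels, h=0.6500): 0.667181
R_{2,0} (trapezoid, 4 panels, h=0.3250): 0.661732
R_{1,1} = 0.667181 + (0.667181 − 0.688802)/3 = 0.659974
R_{2,1} = 0.661732 + (0.661732 − 0.667181)/3 = 0.659916
R_{2,2} = 0.659916 + (0.659916 − 0.659974)/15 = 0.659912

0.6599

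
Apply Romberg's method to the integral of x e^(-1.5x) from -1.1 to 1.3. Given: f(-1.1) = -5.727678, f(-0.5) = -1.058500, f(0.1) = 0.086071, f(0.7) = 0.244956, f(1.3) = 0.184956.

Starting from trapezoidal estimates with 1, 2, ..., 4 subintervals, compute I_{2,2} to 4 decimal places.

I_{0,0} (trapezoid, 1 panel, h=2.4000): -6.651266
I_{1,0} (trapezoid, 2 panels, h=1.2000): -3.222348
I_{2,0} (trapezoid, 4 panels, h=0.6000): -2.099300
I_{1,1} = -3.222348 + (-3.222348 − (-6.651266))/3 = -2.079375
I_{2,1} = -2.099300 + (-2.099300 − (-3.222348))/3 = -1.724951
I_{2,2} = -1.724951 + (-1.724951 − (-2.079375))/15 = -1.701323

-1.7013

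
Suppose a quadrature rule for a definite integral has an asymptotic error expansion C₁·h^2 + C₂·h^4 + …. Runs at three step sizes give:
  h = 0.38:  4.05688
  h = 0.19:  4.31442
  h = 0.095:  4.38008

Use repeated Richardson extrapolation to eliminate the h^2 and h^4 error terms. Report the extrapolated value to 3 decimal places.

4.402

First eliminate the h^2 term (factor 2^2 = 4):
  B₁ = (4·4.31442 − 4.05688)/3 = 4.40027
  B₂ = (4·4.38008 − 4.31442)/3 = 4.40197
Then eliminate the h^4 term (factor 2^4 = 16):
  (16·4.40197 − 4.40027)/15 = 4.40208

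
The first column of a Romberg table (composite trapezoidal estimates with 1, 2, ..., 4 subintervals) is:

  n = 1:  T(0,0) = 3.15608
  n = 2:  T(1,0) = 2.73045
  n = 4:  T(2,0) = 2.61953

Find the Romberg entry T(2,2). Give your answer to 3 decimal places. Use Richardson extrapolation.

2.582

Richardson extrapolation on the trapezoidal column (denominator 4−1=3):
T(1,1) = 2.73045 + (2.73045 − 3.15608)/3 = 2.58857
T(2,1) = 2.61953 + (2.61953 − 2.73045)/3 = 2.58256
T(2,2) = 2.58256 + (2.58256 − 2.58857)/15 = 2.58216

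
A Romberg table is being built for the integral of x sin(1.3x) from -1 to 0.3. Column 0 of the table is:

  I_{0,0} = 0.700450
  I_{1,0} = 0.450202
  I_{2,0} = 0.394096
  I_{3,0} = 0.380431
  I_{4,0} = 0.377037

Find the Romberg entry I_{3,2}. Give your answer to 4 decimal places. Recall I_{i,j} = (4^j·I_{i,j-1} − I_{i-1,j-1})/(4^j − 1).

Richardson extrapolation on the trapezoidal column (denominator 4−1=3):
I_{2,1} = 0.394096 + (0.394096 − 0.450202)/3 = 0.375394
I_{3,1} = (4·0.380431 − 0.394096) / 3 = 0.375876
I_{3,2} = (16·0.375876 − 0.375394) / 15 = 0.375908
(Column j=1 coincides with Simpson's rule on the same nodes.)

0.3759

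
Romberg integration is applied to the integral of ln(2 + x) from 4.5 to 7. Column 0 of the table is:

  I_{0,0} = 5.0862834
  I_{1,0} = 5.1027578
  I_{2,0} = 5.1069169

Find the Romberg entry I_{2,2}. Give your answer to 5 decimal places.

Richardson extrapolation on the trapezoidal column (denominator 4−1=3):
I_{1,1} = (4·5.1027578 − 5.0862834) / 3 = 5.1082493
I_{2,1} = (4·5.1069169 − 5.1027578) / 3 = 5.1083033
I_{2,2} = (16·5.1083033 − 5.1082493) / 15 = 5.1083069

5.10831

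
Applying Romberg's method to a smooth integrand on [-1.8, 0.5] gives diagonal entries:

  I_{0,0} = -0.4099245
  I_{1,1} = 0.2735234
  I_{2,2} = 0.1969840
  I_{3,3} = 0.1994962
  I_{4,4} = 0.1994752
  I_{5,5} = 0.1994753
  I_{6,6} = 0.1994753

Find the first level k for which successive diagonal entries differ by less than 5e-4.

|I_{1,1} − I_{0,0}| = 0.6834479 ≥ 5e-4
|I_{2,2} − I_{1,1}| = 0.0765394 ≥ 5e-4
|I_{3,3} − I_{2,2}| = 0.0025122 ≥ 5e-4
|I_{4,4} − I_{3,3}| = 0.0000210 < 5e-4

k = 4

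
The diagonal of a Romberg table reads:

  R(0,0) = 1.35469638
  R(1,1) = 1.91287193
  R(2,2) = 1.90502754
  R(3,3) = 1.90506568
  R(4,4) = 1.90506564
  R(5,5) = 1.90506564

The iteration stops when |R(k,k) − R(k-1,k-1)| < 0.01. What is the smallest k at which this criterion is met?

|R(1,1) − R(0,0)| = 0.55817555 ≥ 0.01
|R(2,2) − R(1,1)| = 0.00784439 < 0.01

k = 2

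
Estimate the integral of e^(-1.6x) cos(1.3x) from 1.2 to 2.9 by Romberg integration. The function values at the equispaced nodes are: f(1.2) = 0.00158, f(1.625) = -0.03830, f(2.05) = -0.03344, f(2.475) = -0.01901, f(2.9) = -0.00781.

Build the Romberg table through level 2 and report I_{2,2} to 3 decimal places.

I_{0,0} (trapezoid, 1 panel, h=1.7000): -0.00530
I_{1,0} (trapezoid, 2 panels, h=0.8500): -0.03107
I_{2,0} (trapezoid, 4 panels, h=0.4250): -0.03989
I_{1,1} = -0.03107 + (-0.03107 − (-0.00530))/3 = -0.03966
I_{2,1} = -0.03989 + (-0.03989 − (-0.03107))/3 = -0.04283
I_{2,2} = -0.04283 + (-0.04283 − (-0.03966))/15 = -0.04304

-0.043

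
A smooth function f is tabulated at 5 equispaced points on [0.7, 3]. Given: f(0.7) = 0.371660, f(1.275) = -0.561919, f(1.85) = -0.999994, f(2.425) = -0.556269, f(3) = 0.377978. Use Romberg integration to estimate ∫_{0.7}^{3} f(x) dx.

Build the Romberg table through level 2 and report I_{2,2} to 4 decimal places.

I_{0,0} (trapezoid, 1 panel, h=2.3000): 0.862084
I_{1,0} (trapezoid, 2 panels, h=1.1500): -0.718951
I_{2,0} (trapezoid, 4 panels, h=0.5750): -1.002434
I_{1,1} = -0.718951 + (-0.718951 − 0.862084)/3 = -1.245963
I_{2,1} = -1.002434 + (-1.002434 − (-0.718951))/3 = -1.096928
I_{2,2} = -1.096928 + (-1.096928 − (-1.245963))/15 = -1.086992

-1.0870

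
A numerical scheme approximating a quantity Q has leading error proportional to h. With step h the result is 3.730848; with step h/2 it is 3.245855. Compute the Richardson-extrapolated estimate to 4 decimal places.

2.7609

The leading error scales as h; refining by a factor of 2 reduces it by 2^1 = 2.
Extrapolated value = (2·A(h/2) − A(h)) / (2 − 1)
= (2·3.245855 − 3.730848) / 1
= 2.760862 / 1 = 2.760862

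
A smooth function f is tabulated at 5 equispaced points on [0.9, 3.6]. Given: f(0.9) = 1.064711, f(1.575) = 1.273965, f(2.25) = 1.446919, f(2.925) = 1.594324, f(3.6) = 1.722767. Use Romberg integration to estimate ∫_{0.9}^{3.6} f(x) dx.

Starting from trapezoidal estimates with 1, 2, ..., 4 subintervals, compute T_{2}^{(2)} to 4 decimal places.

3.8598

T_{0}^{(0)} (trapezoid, 1 panel, h=2.7000): 3.763095
T_{1}^{(0)} (trapezoid, 2 panels, h=1.3500): 3.834888
T_{2}^{(0)} (trapezoid, 4 panels, h=0.6750): 3.853539
T_{1}^{(1)} = 3.834888 + (3.834888 − 3.763095)/3 = 3.858819
T_{2}^{(1)} = 3.853539 + (3.853539 − 3.834888)/3 = 3.859756
T_{2}^{(2)} = 3.859756 + (3.859756 − 3.858819)/15 = 3.859818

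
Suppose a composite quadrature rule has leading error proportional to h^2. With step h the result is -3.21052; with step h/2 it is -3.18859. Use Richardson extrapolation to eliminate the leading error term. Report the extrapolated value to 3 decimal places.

-3.181

Extrapolated value = (4·A(h/2) − A(h)) / (4 − 1)
= (4·(-3.18859) − (-3.21052)) / 3
= -9.54384 / 3 = -3.18128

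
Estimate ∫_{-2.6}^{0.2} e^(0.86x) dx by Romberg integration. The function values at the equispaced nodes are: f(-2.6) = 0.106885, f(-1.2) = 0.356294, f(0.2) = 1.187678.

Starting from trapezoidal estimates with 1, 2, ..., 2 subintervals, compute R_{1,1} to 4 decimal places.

R_{0,0} (trapezoid, 1 panel, h=2.8000): 1.812388
R_{1,0} (trapezoid, 2 panels, h=1.4000): 1.405006
R_{1,1} = 1.405006 + (1.405006 − 1.812388)/3 = 1.269212

1.2692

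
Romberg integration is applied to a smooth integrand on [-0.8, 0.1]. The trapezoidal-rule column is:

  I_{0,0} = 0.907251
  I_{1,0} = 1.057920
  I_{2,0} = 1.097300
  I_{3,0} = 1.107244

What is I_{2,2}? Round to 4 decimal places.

Richardson extrapolation on the trapezoidal column (denominator 4−1=3):
I_{1,1} = 1.057920 + (1.057920 − 0.907251)/3 = 1.108143
I_{2,1} = (4·1.097300 − 1.057920) / 3 = 1.110427
I_{2,2} = 1.110427 + (1.110427 − 1.108143)/15 = 1.110579

1.1106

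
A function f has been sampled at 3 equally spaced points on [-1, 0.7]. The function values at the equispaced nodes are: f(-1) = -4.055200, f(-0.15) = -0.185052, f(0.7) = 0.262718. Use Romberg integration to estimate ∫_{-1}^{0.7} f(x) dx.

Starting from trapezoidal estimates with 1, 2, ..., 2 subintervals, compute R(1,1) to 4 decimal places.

-1.2843

R(0,0) (trapezoid, 1 panel, h=1.7000): -3.223610
R(1,0) (trapezoid, 2 panels, h=0.8500): -1.769099
R(1,1) = -1.769099 + (-1.769099 − (-3.223610))/3 = -1.284262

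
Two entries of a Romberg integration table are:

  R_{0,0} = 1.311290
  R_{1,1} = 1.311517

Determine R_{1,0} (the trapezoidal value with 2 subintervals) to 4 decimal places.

From R_{1,1} = (4·R_{1,0} − R_{0,0})/3, solve for R_{1,0}:
4·R_{1,0} = 3·1.311517 + 1.311290 = 5.245841
R_{1,0} = 1.311460

1.3115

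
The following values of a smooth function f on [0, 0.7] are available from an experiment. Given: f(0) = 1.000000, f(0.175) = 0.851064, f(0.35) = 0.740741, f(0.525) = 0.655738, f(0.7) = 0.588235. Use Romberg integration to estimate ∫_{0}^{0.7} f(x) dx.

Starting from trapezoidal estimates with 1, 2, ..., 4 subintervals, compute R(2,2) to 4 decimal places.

0.5306

R(0,0) (trapezoid, 1 panel, h=0.7000): 0.555882
R(1,0) (trapezoid, 2 panels, h=0.3500): 0.537200
R(2,0) (trapezoid, 4 panels, h=0.1750): 0.532291
R(1,1) = 0.537200 + (0.537200 − 0.555882)/3 = 0.530973
R(2,1) = 0.532291 + (0.532291 − 0.537200)/3 = 0.530655
R(2,2) = 0.530655 + (0.530655 − 0.530973)/15 = 0.530634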